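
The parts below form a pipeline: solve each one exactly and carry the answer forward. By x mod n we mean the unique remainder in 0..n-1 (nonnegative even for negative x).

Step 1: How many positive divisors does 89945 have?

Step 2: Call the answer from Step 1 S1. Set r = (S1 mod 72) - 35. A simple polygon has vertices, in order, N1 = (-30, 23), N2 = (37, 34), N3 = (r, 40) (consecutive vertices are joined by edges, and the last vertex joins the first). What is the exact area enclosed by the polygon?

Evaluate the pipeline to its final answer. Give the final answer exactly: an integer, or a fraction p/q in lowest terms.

Step 1: 89945 = 5 * 17989; number of divisors = (1+1) * (1+1) = 4; answer 4
Step 2: S1 = 4; r = -31; cross terms: (-30*34 - 37*23)=-1871, (37*40 - -31*34)=2534, (-31*23 - -30*40)=487; twice the area = |1150| = 1150; area = 575; answer 575

575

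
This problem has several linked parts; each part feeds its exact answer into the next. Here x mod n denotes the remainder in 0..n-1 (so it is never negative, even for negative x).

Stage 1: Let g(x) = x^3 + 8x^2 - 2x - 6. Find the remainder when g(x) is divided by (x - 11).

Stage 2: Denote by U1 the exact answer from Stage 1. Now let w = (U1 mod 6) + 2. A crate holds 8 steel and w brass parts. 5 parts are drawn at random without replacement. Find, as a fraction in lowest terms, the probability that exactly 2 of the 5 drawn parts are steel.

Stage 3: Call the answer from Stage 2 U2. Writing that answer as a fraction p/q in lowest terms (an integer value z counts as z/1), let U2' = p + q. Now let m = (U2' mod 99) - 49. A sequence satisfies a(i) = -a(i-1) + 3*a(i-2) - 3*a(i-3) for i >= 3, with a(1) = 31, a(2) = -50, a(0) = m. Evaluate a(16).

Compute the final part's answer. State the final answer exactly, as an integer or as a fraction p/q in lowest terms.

-22040423

Stage 1: remainder = value at the root: 1*(11)^3 + 8*(11)^2 - 2*(11)^1 - 6 = (1331) + (968) + (-22) + (-6) = 2271; answer 2271
Stage 2: U1 = 2271; w = 5; total draws C(13,5) = 1287; favorable C(8,2)*C(5,3) = 280; P = 280/1287; answer 280/1287
Stage 3: U2 = 280/1287; threaded value p + q = 1567; m = 33; a(3) = -1*(-50) + 3*(31) - 3*(33) = 44; iterating: a(3)=44, a(4)=-287, a(5)=569, a(6)=-1562, a(7)=4130, a(8)=-10523, a(9)=27599, a(10)=-71558, a(11)=185924, a(12)=-483395, a(13)=1255841, a(14)=-3263798, a(15)=8481506, a(16)=-22040423; answer -22040423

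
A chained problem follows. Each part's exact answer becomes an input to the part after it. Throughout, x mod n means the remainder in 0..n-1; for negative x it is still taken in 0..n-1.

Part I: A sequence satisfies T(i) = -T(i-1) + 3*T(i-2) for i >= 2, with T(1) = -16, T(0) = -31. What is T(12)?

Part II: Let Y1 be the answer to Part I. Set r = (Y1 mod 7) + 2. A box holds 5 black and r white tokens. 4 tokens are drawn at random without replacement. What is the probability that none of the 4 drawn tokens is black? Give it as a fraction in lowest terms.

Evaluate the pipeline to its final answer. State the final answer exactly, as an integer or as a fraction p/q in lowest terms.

1/42

Part I: T(2) = -1*(-16) + 3*(-31) = -77; iterating: T(2)=-77, T(3)=29, T(4)=-260, T(5)=347, T(6)=-1127, T(7)=2168, T(8)=-5549, T(9)=12053, T(10)=-28700, T(11)=64859, T(12)=-150959; answer -150959
Part II: Y1 = -150959; r = 5; total draws C(10,4) = 210; favorable C(5,4) = 5; P = 1/42; answer 1/42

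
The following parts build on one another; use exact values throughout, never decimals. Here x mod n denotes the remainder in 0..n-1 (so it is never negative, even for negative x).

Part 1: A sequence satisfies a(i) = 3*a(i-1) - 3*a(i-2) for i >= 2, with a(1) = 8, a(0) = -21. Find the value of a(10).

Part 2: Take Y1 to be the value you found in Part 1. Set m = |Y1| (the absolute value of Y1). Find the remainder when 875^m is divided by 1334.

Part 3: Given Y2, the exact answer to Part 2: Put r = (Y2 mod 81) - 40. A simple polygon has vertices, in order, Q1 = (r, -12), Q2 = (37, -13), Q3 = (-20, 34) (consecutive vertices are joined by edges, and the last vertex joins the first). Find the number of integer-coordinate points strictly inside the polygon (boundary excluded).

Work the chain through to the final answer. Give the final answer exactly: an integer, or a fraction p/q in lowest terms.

Part 1: a(2) = 3*(8) - 3*(-21) = 87; iterating: a(2)=87, a(3)=237, a(4)=450, a(5)=639, a(6)=567, a(7)=-216, a(8)=-2349, a(9)=-6399, a(10)=-12150; answer -12150
Part 2: Y1 = -12150; m = 12150; squarings mod 1334: 875^1=875, 875^2=1243, 875^4=277, 875^8=691, 875^16=1243, 875^32=277, 875^64=691, 875^128=1243, 875^256=277, 875^512=691, 875^1024=1243, 875^2048=277, 875^4096=691, 875^8192=1243; 875^12150 = 875^2 * 875^4 * 875^16 * 875^32 * 875^64 * 875^256 * 875^512 * 875^1024 * 875^2048 * 875^8192 = 645 (mod 1334); answer 645
Part 3: Y2 = 645; r = 38; cross terms: (38*-13 - 37*-12)=-50, (37*34 - -20*-13)=998, (-20*-12 - 38*34)=-1052; twice the area = |-104| = 104; area = 52; boundary points = 1 + 1 + 2 = 4; strictly interior points = area - boundary/2 + 1 = 51; answer 51

51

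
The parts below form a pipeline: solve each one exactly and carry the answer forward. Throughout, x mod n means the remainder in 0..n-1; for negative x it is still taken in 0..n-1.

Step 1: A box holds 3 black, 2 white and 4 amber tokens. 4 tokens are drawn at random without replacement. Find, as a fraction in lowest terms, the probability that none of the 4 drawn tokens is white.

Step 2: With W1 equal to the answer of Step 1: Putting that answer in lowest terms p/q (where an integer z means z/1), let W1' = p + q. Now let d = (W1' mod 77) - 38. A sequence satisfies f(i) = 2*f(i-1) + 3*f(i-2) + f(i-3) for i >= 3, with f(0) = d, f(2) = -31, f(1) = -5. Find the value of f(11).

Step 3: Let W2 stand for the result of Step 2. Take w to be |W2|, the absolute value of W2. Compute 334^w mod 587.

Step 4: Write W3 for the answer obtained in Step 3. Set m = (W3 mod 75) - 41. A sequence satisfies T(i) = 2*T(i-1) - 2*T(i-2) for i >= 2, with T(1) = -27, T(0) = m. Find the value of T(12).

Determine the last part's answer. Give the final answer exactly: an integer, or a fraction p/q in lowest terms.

1728

Step 1: total draws C(9,4) = 126; favorable C(7,4) = 35; P = 5/18; answer 5/18
Step 2: W1 = 5/18; threaded value p + q = 23; d = -15; f(3) = 2*(-31) + 3*(-5) + 1*(-15) = -92; iterating: f(3)=-92, f(4)=-282, f(5)=-871, f(6)=-2680, f(7)=-8255, f(8)=-25421, f(9)=-78287, f(10)=-241092, f(11)=-742466; answer -742466
Step 3: W2 = -742466; w = 742466; squarings mod 587: 334^1=334, 334^2=26, 334^4=89, 334^8=290, 334^16=159, 334^32=40, 334^64=426, 334^128=93, 334^256=431, 334^512=269, 334^1024=160, 334^2048=359, 334^4096=328, 334^8192=163, 334^16384=154, 334^32768=236, 334^65536=518, 334^131072=65, 334^262144=116, 334^524288=542; 334^742466 = 334^2 * 334^64 * 334^1024 * 334^4096 * 334^16384 * 334^65536 * 334^131072 * 334^524288 = 89 (mod 587); answer 89
Step 4: W3 = 89; m = -27; T(2) = 2*(-27) - 2*(-27) = 0; iterating: T(2)=0, T(3)=54, T(4)=108, T(5)=108, T(6)=0, T(7)=-216, T(8)=-432, T(9)=-432, T(10)=0, T(11)=864, T(12)=1728; answer 1728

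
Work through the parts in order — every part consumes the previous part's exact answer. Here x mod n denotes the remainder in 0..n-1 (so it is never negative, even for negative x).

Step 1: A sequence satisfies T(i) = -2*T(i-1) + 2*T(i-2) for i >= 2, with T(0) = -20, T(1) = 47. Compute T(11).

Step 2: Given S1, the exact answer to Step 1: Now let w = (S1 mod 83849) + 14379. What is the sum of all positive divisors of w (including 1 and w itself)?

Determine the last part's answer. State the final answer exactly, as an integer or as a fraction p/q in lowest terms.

Step 1: T(2) = -2*(47) + 2*(-20) = -134; iterating: T(2)=-134, T(3)=362, T(4)=-992, T(5)=2708, T(6)=-7400, T(7)=20216, T(8)=-55232, T(9)=150896, T(10)=-412256, T(11)=1126304; answer 1126304
Step 2: S1 = 1126304; w = 50646; 50646 = 2 * 3 * 23 * 367; sigma = (1 + 2) * (1 + 3) * (1 + 23) * (1 + 367) = 3 * 4 * 24 * 368 = 105984; answer 105984

105984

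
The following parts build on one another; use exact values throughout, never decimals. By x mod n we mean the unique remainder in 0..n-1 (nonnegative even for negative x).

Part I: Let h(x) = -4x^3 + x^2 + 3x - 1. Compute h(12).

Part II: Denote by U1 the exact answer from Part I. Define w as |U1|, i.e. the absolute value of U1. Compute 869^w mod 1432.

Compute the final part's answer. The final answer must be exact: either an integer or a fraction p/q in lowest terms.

509

Part I: -4*(12)^3 + 1*(12)^2 + 3*(12)^1 - 1 = (-6912) + (144) + (36) + (-1) = -6733; answer -6733
Part II: U1 = -6733; w = 6733; squarings mod 1432: 869^1=869, 869^2=497, 869^4=705, 869^8=121, 869^16=321, 869^32=1369, 869^64=1105, 869^128=961, 869^256=1313, 869^512=1273, 869^1024=937, 869^2048=153, 869^4096=497; 869^6733 = 869^1 * 869^4 * 869^8 * 869^64 * 869^512 * 869^2048 * 869^4096 = 509 (mod 1432); answer 509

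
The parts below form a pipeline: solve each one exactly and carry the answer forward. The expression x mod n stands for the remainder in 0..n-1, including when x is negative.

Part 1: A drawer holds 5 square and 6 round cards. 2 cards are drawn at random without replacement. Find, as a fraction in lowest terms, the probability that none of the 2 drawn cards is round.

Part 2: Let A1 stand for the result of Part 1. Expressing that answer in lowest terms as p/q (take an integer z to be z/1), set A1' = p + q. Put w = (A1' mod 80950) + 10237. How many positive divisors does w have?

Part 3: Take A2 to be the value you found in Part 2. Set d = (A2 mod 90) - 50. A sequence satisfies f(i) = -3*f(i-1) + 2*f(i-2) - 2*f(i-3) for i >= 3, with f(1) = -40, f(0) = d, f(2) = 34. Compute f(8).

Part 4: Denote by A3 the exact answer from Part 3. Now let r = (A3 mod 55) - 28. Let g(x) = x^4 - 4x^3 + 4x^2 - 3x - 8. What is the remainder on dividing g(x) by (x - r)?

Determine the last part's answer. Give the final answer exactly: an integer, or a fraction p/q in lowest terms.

Part 1: total draws C(11,2) = 55; favorable C(5,2) = 10; P = 2/11; answer 2/11
Part 2: A1 = 2/11; threaded value p + q = 13; w = 10250; 10250 = 2 * 5^3 * 41; number of divisors = (1+1) * (3+1) * (1+1) = 16; answer 16
Part 3: A2 = 16; d = -34; f(3) = -3*(34) + 2*(-40) - 2*(-34) = -114; iterating: f(3)=-114, f(4)=490, f(5)=-1766, f(6)=6506, f(7)=-24030, f(8)=88634; answer 88634
Part 4: A3 = 88634; r = 1; remainder = value at the root: 1*(1)^4 - 4*(1)^3 + 4*(1)^2 - 3*(1)^1 - 8 = (1) + (-4) + (4) + (-3) + (-8) = -10; answer -10

-10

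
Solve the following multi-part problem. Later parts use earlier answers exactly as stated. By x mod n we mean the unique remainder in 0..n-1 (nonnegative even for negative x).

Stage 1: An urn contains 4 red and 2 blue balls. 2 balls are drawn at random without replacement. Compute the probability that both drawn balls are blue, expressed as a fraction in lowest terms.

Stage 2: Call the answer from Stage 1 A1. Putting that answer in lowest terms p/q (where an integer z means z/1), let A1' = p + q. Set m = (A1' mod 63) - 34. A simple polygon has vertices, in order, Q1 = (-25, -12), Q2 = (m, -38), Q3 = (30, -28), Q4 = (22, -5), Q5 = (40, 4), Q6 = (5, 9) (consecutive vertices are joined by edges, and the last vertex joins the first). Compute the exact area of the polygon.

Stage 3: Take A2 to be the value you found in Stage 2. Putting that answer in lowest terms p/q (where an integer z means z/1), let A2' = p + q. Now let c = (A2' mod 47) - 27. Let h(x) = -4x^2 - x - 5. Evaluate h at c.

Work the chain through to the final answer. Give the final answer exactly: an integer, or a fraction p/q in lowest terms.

-194

Stage 1: total draws C(6,2) = 15; favorable C(2,2) = 1; P = 1/15; answer 1/15
Stage 2: A1 = 1/15; threaded value p + q = 16; m = -18; cross terms: (-25*-38 - -18*-12)=734, (-18*-28 - 30*-38)=1644, (30*-5 - 22*-28)=466, (22*4 - 40*-5)=288, (40*9 - 5*4)=340, (5*-12 - -25*9)=165; twice the area = |3637| = 3637; area = 3637/2; answer 3637/2
Stage 3: A2 = 3637/2; threaded value p + q = 3639; c = -7; -4*(-7)^2 - 1*(-7)^1 - 5 = (-196) + (7) + (-5) = -194; answer -194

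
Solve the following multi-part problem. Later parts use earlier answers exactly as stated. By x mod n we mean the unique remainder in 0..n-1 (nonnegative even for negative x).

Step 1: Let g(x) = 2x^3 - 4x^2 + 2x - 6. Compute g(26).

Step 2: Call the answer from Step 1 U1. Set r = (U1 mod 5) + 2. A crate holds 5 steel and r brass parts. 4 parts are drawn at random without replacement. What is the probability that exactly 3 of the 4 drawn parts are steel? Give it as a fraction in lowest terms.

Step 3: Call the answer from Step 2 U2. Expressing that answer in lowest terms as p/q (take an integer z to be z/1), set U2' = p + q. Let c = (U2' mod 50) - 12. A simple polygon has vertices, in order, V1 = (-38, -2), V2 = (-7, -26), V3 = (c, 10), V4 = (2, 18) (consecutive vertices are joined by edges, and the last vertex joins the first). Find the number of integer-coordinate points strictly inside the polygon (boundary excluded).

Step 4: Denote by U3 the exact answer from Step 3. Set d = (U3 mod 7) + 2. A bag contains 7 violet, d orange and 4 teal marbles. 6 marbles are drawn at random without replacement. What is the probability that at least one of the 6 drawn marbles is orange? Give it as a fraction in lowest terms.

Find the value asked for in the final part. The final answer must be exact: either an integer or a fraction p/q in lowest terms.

Step 1: 2*(26)^3 - 4*(26)^2 + 2*(26)^1 - 6 = (35152) + (-2704) + (52) + (-6) = 32494; answer 32494
Step 2: U1 = 32494; r = 6; total draws C(11,4) = 330; favorable C(5,3)*C(6,1) = 60; P = 2/11; answer 2/11
Step 3: U2 = 2/11; threaded value p + q = 13; c = 1; cross terms: (-38*-26 - -7*-2)=974, (-7*10 - 1*-26)=-44, (1*18 - 2*10)=-2, (2*-2 - -38*18)=680; twice the area = |1608| = 1608; area = 804; boundary points = 1 + 4 + 1 + 20 = 26; strictly interior points = area - boundary/2 + 1 = 792; answer 792
Step 4: U3 = 792; d = 3; total draws C(14,6) = 3003; complement C(11,6) = 462; favorable 3003 - 462 = 2541; P = 11/13; answer 11/13

11/13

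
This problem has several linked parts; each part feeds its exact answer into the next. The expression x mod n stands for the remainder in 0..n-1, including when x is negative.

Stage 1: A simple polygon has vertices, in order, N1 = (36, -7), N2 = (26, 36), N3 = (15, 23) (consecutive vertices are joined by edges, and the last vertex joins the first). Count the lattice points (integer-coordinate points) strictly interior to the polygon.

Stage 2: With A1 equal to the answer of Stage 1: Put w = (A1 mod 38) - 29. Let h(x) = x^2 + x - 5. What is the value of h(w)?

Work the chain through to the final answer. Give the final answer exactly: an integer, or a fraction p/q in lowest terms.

25

Stage 1: cross terms: (36*36 - 26*-7)=1478, (26*23 - 15*36)=58, (15*-7 - 36*23)=-933; twice the area = |603| = 603; area = 603/2; boundary points = 1 + 1 + 3 = 5; strictly interior points = area - boundary/2 + 1 = 300; answer 300
Stage 2: A1 = 300; w = 5; 1*(5)^2 + 1*(5)^1 - 5 = (25) + (5) + (-5) = 25; answer 25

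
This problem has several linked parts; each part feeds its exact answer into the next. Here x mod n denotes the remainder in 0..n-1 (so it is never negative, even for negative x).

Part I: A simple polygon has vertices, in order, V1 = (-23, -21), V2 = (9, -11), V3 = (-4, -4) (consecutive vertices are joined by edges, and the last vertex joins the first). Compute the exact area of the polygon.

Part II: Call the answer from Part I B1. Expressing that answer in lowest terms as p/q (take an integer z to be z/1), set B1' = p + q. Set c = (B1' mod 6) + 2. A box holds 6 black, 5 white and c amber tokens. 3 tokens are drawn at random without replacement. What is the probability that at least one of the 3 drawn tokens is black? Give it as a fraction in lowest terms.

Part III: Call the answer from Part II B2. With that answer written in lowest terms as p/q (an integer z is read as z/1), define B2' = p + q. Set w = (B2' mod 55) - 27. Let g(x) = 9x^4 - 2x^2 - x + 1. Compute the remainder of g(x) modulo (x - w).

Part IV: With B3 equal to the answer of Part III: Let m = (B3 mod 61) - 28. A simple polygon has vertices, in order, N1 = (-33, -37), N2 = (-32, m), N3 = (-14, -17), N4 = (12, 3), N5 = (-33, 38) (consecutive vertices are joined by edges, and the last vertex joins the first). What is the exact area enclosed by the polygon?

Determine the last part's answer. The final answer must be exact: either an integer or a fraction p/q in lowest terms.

2647/2

Part I: cross terms: (-23*-11 - 9*-21)=442, (9*-4 - -4*-11)=-80, (-4*-21 - -23*-4)=-8; twice the area = |354| = 354; area = 177; answer 177
Part II: B1 = 177; threaded value p + q = 178; c = 6; total draws C(17,3) = 680; complement C(11,3) = 165; favorable 680 - 165 = 515; P = 103/136; answer 103/136
Part III: B2 = 103/136; threaded value p + q = 239; w = -8; remainder = value at the root: 9*(-8)^4 - 2*(-8)^2 - 1*(-8)^1 + 1 = (36864) + (-128) + (8) + (1) = 36745; answer 36745
Part IV: B3 = 36745; m = -5; cross terms: (-33*-5 - -32*-37)=-1019, (-32*-17 - -14*-5)=474, (-14*3 - 12*-17)=162, (12*38 - -33*3)=555, (-33*-37 - -33*38)=2475; twice the area = |2647| = 2647; area = 2647/2; answer 2647/2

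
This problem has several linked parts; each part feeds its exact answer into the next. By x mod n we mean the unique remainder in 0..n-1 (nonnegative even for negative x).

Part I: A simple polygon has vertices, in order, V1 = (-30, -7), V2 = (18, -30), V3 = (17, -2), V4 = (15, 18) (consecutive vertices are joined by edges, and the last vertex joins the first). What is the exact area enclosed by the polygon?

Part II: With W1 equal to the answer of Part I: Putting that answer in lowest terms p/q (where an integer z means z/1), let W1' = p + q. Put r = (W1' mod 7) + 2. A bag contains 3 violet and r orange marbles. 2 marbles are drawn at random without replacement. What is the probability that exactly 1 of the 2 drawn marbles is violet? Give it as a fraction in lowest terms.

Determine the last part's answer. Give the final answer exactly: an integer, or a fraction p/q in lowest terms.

7/15

Part I: cross terms: (-30*-30 - 18*-7)=1026, (18*-2 - 17*-30)=474, (17*18 - 15*-2)=336, (15*-7 - -30*18)=435; twice the area = |2271| = 2271; area = 2271/2; answer 2271/2
Part II: W1 = 2271/2; threaded value p + q = 2273; r = 7; total draws C(10,2) = 45; favorable C(3,1)*C(7,1) = 21; P = 7/15; answer 7/15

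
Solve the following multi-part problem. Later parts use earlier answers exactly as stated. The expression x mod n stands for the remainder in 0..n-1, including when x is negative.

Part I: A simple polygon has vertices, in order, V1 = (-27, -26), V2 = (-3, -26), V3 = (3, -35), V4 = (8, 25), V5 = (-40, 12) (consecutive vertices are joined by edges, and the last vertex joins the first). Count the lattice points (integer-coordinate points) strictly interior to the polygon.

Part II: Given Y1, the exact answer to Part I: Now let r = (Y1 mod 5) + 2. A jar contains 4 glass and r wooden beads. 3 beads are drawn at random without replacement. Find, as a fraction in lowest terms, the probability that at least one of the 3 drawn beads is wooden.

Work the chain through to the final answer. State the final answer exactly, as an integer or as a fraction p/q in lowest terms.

4/5

Part I: cross terms: (-27*-26 - -3*-26)=624, (-3*-35 - 3*-26)=183, (3*25 - 8*-35)=355, (8*12 - -40*25)=1096, (-40*-26 - -27*12)=1364; twice the area = |3622| = 3622; area = 1811; boundary points = 24 + 3 + 5 + 1 + 1 = 34; strictly interior points = area - boundary/2 + 1 = 1795; answer 1795
Part II: Y1 = 1795; r = 2; total draws C(6,3) = 20; complement C(4,3) = 4; favorable 20 - 4 = 16; P = 4/5; answer 4/5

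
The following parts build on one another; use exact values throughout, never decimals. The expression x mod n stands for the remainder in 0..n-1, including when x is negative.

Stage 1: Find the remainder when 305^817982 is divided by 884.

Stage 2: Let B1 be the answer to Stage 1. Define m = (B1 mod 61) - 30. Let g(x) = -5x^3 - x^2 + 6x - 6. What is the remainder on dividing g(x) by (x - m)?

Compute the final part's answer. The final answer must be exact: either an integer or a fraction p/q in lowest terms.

2442

Stage 1: squarings mod 884: 305^1=305, 305^2=205, 305^4=477, 305^8=341, 305^16=477, 305^32=341, 305^64=477, 305^128=341, 305^256=477, 305^512=341, 305^1024=477, 305^2048=341, 305^4096=477, 305^8192=341, 305^16384=477, 305^32768=341, 305^65536=477, 305^131072=341, 305^262144=477, 305^524288=341; 305^817982 = 305^2 * 305^4 * 305^8 * 305^16 * 305^32 * 305^256 * 305^512 * 305^2048 * 305^4096 * 305^8192 * 305^16384 * 305^262144 * 305^524288 = 205 (mod 884); answer 205
Stage 2: B1 = 205; m = -8; remainder = value at the root: -5*(-8)^3 - 1*(-8)^2 + 6*(-8)^1 - 6 = (2560) + (-64) + (-48) + (-6) = 2442; answer 2442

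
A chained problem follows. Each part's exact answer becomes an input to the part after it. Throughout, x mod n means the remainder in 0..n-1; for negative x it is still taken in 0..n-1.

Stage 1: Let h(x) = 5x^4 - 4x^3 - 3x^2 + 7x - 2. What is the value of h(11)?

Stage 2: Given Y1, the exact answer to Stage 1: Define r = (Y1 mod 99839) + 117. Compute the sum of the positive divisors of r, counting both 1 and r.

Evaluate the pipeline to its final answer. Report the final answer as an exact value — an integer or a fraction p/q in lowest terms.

169632

Stage 1: 5*(11)^4 - 4*(11)^3 - 3*(11)^2 + 7*(11)^1 - 2 = (73205) + (-5324) + (-363) + (77) + (-2) = 67593; answer 67593
Stage 2: Y1 = 67593; r = 67710; 67710 = 2 * 3 * 5 * 37 * 61; sigma = (1 + 2) * (1 + 3) * (1 + 5) * (1 + 37) * (1 + 61) = 3 * 4 * 6 * 38 * 62 = 169632; answer 169632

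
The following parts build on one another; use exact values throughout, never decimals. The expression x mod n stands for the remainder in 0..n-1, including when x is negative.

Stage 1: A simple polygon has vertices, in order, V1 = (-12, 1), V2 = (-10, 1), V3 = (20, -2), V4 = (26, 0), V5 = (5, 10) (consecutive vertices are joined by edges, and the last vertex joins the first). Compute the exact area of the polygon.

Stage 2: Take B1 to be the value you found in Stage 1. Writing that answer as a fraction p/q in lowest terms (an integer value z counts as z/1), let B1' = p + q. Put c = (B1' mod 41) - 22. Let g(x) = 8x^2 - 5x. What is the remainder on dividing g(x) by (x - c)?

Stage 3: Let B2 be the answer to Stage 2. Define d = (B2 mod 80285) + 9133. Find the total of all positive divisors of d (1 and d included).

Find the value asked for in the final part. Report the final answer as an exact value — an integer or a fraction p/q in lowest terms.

17640

Stage 1: cross terms: (-12*1 - -10*1)=-2, (-10*-2 - 20*1)=0, (20*0 - 26*-2)=52, (26*10 - 5*0)=260, (5*1 - -12*10)=125; twice the area = |435| = 435; area = 435/2; answer 435/2
Stage 2: B1 = 435/2; threaded value p + q = 437; c = 5; remainder = value at the root: 8*(5)^2 - 5*(5)^1 = (200) + (-25) = 175; answer 175
Stage 3: B2 = 175; d = 9308; 9308 = 2^2 * 13 * 179; sigma = (1 + 2 + 4) * (1 + 13) * (1 + 179) = 7 * 14 * 180 = 17640; answer 17640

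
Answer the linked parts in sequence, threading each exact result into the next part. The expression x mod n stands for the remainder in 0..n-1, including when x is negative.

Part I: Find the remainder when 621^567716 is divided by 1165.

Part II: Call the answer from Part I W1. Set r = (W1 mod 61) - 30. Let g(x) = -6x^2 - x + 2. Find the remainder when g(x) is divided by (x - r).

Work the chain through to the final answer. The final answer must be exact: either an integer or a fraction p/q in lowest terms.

Part I: squarings mod 1165: 621^1=621, 621^2=26, 621^4=676, 621^8=296, 621^16=241, 621^32=996, 621^64=601, 621^128=51, 621^256=271, 621^512=46, 621^1024=951, 621^2048=361, 621^4096=1006, 621^8192=816, 621^16384=641, 621^32768=801, 621^65536=851, 621^131072=736, 621^262144=1136, 621^524288=841; 621^567716 = 621^4 * 621^32 * 621^128 * 621^256 * 621^2048 * 621^8192 * 621^32768 * 621^524288 = 881 (mod 1165); answer 881
Part II: W1 = 881; r = -3; remainder = value at the root: -6*(-3)^2 - 1*(-3)^1 + 2 = (-54) + (3) + (2) = -49; answer -49

-49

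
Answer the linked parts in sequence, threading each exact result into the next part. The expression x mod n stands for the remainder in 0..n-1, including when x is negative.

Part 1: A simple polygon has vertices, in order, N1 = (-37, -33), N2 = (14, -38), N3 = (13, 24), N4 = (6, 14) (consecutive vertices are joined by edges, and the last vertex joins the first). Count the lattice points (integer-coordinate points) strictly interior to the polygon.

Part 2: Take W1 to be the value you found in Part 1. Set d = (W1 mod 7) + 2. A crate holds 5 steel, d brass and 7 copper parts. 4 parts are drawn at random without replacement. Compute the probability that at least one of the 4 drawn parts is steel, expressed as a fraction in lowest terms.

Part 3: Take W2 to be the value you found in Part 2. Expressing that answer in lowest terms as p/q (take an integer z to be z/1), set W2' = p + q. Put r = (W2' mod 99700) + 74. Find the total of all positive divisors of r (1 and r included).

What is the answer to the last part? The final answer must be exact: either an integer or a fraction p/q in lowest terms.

171

Part 1: cross terms: (-37*-38 - 14*-33)=1868, (14*24 - 13*-38)=830, (13*14 - 6*24)=38, (6*-33 - -37*14)=320; twice the area = |3056| = 3056; area = 1528; boundary points = 1 + 1 + 1 + 1 = 4; strictly interior points = area - boundary/2 + 1 = 1527; answer 1527
Part 2: W1 = 1527; d = 3; total draws C(15,4) = 1365; complement C(10,4) = 210; favorable 1365 - 210 = 1155; P = 11/13; answer 11/13
Part 3: W2 = 11/13; threaded value p + q = 24; r = 98; 98 = 2 * 7^2; sigma = (1 + 2) * (1 + 7 + 49) = 3 * 57 = 171; answer 171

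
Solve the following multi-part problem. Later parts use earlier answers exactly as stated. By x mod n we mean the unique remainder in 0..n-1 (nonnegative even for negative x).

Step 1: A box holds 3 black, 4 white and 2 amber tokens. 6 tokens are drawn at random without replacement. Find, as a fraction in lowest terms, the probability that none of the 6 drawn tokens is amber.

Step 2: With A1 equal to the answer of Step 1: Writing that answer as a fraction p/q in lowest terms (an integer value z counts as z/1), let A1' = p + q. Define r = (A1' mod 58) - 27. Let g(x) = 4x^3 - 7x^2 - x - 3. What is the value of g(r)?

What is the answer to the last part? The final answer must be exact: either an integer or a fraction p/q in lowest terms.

Step 1: total draws C(9,6) = 84; favorable C(7,6) = 7; P = 1/12; answer 1/12
Step 2: A1 = 1/12; threaded value p + q = 13; r = -14; 4*(-14)^3 - 7*(-14)^2 - 1*(-14)^1 - 3 = (-10976) + (-1372) + (14) + (-3) = -12337; answer -12337

-12337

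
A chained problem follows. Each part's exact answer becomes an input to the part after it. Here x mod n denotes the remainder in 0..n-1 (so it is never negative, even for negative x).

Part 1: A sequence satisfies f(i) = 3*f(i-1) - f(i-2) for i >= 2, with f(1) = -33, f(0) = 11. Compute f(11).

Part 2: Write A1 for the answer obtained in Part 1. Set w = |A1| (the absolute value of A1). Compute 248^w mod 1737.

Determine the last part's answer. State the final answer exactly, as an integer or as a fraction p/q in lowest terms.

Part 1: f(2) = 3*(-33) - 1*(11) = -110; iterating: f(2)=-110, f(3)=-297, f(4)=-781, f(5)=-2046, f(6)=-5357, f(7)=-14025, f(8)=-36718, f(9)=-96129, f(10)=-251669, f(11)=-658878; answer -658878
Part 2: A1 = -658878; w = 658878; squarings mod 1737: 248^1=248, 248^2=709, 248^4=688, 248^8=880, 248^16=1435, 248^32=880, 248^64=1435, 248^128=880, 248^256=1435, 248^512=880, 248^1024=1435, 248^2048=880, 248^4096=1435, 248^8192=880, 248^16384=1435, 248^32768=880, 248^65536=1435, 248^131072=880, 248^262144=1435, 248^524288=880; 248^658878 = 248^2 * 248^4 * 248^8 * 248^16 * 248^32 * 248^128 * 248^256 * 248^1024 * 248^2048 * 248^131072 * 248^524288 = 1432 (mod 1737); answer 1432

1432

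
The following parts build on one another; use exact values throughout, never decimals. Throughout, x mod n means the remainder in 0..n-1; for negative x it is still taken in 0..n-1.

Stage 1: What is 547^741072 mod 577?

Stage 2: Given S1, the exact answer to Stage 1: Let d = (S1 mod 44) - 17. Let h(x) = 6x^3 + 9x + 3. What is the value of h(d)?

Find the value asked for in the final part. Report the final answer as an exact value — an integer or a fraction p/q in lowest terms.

Stage 1: squarings mod 577: 547^1=547, 547^2=323, 547^4=469, 547^8=124, 547^16=374, 547^32=242, 547^64=287, 547^128=435, 547^256=546, 547^512=384, 547^1024=321, 547^2048=335, 547^4096=287, 547^8192=435, 547^16384=546, 547^32768=384, 547^65536=321, 547^131072=335, 547^262144=287, 547^524288=435; 547^741072 = 547^16 * 547^64 * 547^128 * 547^512 * 547^1024 * 547^2048 * 547^16384 * 547^65536 * 547^131072 * 547^524288 = 81 (mod 577); answer 81
Stage 2: S1 = 81; d = 20; 6*(20)^3 + 9*(20)^1 + 3 = (48000) + (180) + (3) = 48183; answer 48183

48183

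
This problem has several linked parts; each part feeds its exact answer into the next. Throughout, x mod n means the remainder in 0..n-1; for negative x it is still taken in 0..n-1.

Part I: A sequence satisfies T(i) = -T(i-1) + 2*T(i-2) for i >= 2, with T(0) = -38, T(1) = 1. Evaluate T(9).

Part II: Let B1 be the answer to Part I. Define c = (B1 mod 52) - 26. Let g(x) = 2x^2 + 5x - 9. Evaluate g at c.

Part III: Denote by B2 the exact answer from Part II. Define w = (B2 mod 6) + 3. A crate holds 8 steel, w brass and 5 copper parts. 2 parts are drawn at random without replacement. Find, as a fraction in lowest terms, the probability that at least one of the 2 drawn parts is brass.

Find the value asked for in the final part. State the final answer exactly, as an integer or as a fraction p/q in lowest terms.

56/95

Part I: T(2) = -1*(1) + 2*(-38) = -77; iterating: T(2)=-77, T(3)=79, T(4)=-233, T(5)=391, T(6)=-857, T(7)=1639, T(8)=-3353, T(9)=6631; answer 6631
Part II: B1 = 6631; c = 1; 2*(1)^2 + 5*(1)^1 - 9 = (2) + (5) + (-9) = -2; answer -2
Part III: B2 = -2; w = 7; total draws C(20,2) = 190; complement C(13,2) = 78; favorable 190 - 78 = 112; P = 56/95; answer 56/95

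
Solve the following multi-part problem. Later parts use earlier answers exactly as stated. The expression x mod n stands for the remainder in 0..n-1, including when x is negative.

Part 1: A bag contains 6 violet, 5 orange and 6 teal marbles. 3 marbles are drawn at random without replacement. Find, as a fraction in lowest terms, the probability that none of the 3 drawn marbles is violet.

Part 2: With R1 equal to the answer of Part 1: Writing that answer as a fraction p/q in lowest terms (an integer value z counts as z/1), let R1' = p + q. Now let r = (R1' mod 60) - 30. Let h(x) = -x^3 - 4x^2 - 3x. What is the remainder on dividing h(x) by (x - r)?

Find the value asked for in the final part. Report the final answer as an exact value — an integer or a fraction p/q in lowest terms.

Part 1: total draws C(17,3) = 680; favorable C(11,3) = 165; P = 33/136; answer 33/136
Part 2: R1 = 33/136; threaded value p + q = 169; r = 19; remainder = value at the root: -1*(19)^3 - 4*(19)^2 - 3*(19)^1 = (-6859) + (-1444) + (-57) = -8360; answer -8360

-8360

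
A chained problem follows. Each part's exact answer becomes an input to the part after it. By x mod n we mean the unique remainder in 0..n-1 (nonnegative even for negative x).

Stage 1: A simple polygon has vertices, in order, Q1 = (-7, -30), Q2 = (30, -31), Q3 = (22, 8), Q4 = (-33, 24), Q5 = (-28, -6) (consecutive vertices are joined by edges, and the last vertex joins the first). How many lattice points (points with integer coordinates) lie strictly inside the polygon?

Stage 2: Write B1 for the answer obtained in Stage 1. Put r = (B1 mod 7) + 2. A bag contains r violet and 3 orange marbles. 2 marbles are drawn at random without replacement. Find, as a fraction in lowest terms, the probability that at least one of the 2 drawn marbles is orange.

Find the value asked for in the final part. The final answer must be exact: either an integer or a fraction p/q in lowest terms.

8/15

Stage 1: cross terms: (-7*-31 - 30*-30)=1117, (30*8 - 22*-31)=922, (22*24 - -33*8)=792, (-33*-6 - -28*24)=870, (-28*-30 - -7*-6)=798; twice the area = |4499| = 4499; area = 4499/2; boundary points = 1 + 1 + 1 + 5 + 3 = 11; strictly interior points = area - boundary/2 + 1 = 2245; answer 2245
Stage 2: B1 = 2245; r = 7; total draws C(10,2) = 45; complement C(7,2) = 21; favorable 45 - 21 = 24; P = 8/15; answer 8/15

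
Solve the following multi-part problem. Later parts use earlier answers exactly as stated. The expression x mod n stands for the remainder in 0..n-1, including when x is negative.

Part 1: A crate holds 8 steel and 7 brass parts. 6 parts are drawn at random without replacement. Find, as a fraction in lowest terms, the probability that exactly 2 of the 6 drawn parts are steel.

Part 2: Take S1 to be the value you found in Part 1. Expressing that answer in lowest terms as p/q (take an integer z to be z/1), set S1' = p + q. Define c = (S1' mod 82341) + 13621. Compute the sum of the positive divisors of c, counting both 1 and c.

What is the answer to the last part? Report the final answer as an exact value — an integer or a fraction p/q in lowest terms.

Part 1: total draws C(15,6) = 5005; favorable C(8,2)*C(7,4) = 980; P = 28/143; answer 28/143
Part 2: S1 = 28/143; threaded value p + q = 171; c = 13792; 13792 = 2^5 * 431; sigma = (1 + 2 + 4 + 8 + 16 + 32) * (1 + 431) = 63 * 432 = 27216; answer 27216

27216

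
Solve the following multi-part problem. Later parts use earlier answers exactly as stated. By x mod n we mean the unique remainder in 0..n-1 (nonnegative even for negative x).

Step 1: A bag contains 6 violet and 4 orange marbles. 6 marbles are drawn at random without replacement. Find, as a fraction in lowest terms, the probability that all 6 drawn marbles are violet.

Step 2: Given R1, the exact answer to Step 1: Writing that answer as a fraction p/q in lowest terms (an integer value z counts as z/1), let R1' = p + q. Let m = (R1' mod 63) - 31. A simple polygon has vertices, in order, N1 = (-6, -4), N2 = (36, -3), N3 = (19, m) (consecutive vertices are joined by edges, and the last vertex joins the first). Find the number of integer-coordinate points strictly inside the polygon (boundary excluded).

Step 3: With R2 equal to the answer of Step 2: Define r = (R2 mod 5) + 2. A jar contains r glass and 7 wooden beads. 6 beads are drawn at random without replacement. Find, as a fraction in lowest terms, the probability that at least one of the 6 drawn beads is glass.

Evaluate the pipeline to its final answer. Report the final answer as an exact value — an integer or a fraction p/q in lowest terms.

Step 1: total draws C(10,6) = 210; favorable C(6,6) = 1; P = 1/210; answer 1/210
Step 2: R1 = 1/210; threaded value p + q = 211; m = -9; cross terms: (-6*-3 - 36*-4)=162, (36*-9 - 19*-3)=-267, (19*-4 - -6*-9)=-130; twice the area = |-235| = 235; area = 235/2; boundary points = 1 + 1 + 5 = 7; strictly interior points = area - boundary/2 + 1 = 115; answer 115
Step 3: R2 = 115; r = 2; total draws C(9,6) = 84; complement C(7,6) = 7; favorable 84 - 7 = 77; P = 11/12; answer 11/12

11/12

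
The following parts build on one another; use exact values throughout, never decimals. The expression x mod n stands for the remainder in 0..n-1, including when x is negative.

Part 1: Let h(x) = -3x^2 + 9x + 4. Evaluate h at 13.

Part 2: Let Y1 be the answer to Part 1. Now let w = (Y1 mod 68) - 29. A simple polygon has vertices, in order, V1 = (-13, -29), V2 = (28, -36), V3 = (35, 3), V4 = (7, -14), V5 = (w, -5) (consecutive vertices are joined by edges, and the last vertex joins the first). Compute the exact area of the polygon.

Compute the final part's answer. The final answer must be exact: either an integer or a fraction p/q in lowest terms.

1059

Part 1: -3*(13)^2 + 9*(13)^1 + 4 = (-507) + (117) + (4) = -386; answer -386
Part 2: Y1 = -386; w = -7; cross terms: (-13*-36 - 28*-29)=1280, (28*3 - 35*-36)=1344, (35*-14 - 7*3)=-511, (7*-5 - -7*-14)=-133, (-7*-29 - -13*-5)=138; twice the area = |2118| = 2118; area = 1059; answer 1059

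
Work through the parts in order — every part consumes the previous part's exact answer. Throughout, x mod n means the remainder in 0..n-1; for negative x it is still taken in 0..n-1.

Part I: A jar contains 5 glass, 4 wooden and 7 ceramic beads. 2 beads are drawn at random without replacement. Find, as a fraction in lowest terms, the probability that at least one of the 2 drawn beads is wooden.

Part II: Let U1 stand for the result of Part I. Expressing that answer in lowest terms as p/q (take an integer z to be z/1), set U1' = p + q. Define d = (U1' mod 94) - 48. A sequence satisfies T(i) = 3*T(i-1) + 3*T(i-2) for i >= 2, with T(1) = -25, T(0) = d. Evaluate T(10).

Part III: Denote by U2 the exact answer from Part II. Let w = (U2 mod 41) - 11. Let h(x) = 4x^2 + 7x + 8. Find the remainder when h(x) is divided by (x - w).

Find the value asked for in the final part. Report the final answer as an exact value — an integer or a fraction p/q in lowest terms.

Part I: total draws C(16,2) = 120; complement C(12,2) = 66; favorable 120 - 66 = 54; P = 9/20; answer 9/20
Part II: U1 = 9/20; threaded value p + q = 29; d = -19; T(2) = 3*(-25) + 3*(-19) = -132; iterating: T(2)=-132, T(3)=-471, T(4)=-1809, T(5)=-6840, T(6)=-25947, T(7)=-98361, T(8)=-372924, T(9)=-1413855, T(10)=-5360337; answer -5360337
Part III: U2 = -5360337; w = -8; remainder = value at the root: 4*(-8)^2 + 7*(-8)^1 + 8 = (256) + (-56) + (8) = 208; answer 208

208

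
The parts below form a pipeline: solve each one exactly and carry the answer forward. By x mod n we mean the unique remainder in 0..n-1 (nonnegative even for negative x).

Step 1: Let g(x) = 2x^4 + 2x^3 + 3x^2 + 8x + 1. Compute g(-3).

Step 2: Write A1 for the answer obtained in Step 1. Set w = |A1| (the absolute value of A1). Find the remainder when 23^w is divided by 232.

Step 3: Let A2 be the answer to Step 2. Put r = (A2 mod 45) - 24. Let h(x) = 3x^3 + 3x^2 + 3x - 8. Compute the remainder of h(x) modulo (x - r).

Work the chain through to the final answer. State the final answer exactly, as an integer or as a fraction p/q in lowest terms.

-34991

Step 1: 2*(-3)^4 + 2*(-3)^3 + 3*(-3)^2 + 8*(-3)^1 + 1 = (162) + (-54) + (27) + (-24) + (1) = 112; answer 112
Step 2: A1 = 112; w = 112; squarings mod 232: 23^1=23, 23^2=65, 23^4=49, 23^8=81, 23^16=65, 23^32=49, 23^64=81; 23^112 = 23^16 * 23^32 * 23^64 = 1 (mod 232); answer 1
Step 3: A2 = 1; r = -23; remainder = value at the root: 3*(-23)^3 + 3*(-23)^2 + 3*(-23)^1 - 8 = (-36501) + (1587) + (-69) + (-8) = -34991; answer -34991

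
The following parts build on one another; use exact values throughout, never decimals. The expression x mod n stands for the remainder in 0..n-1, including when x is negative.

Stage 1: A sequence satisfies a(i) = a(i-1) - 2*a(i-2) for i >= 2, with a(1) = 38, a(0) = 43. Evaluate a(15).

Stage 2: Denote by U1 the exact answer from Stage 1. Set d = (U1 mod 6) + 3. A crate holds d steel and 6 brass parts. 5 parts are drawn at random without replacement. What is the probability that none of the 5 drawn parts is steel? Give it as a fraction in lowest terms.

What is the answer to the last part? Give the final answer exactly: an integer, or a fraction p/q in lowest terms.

Stage 1: a(2) = 1*(38) - 2*(43) = -48; iterating: a(2)=-48, a(3)=-124, a(4)=-28, a(5)=220, a(6)=276, a(7)=-164, a(8)=-716, a(9)=-388, a(10)=1044, a(11)=1820, a(12)=-268, a(13)=-3908, a(14)=-3372, a(15)=4444; answer 4444
Stage 2: U1 = 4444; d = 7; total draws C(13,5) = 1287; favorable C(6,5) = 6; P = 2/429; answer 2/429

2/429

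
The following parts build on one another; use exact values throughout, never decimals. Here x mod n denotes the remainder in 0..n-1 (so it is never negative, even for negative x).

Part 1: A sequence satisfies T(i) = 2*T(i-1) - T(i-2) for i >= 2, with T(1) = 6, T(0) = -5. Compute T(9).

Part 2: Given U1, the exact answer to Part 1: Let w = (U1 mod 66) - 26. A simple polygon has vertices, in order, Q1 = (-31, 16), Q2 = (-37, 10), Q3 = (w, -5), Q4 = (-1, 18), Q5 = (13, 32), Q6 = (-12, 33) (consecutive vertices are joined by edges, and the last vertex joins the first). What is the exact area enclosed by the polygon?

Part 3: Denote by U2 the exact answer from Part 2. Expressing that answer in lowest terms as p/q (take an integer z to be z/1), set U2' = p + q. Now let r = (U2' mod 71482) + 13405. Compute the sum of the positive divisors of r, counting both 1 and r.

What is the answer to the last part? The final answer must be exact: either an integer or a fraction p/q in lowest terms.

Part 1: T(2) = 2*(6) - 1*(-5) = 17; iterating: T(2)=17, T(3)=28, T(4)=39, T(5)=50, T(6)=61, T(7)=72, T(8)=83, T(9)=94; answer 94
Part 2: U1 = 94; w = 2; cross terms: (-31*10 - -37*16)=282, (-37*-5 - 2*10)=165, (2*18 - -1*-5)=31, (-1*32 - 13*18)=-266, (13*33 - -12*32)=813, (-12*16 - -31*33)=831; twice the area = |1856| = 1856; area = 928; answer 928
Part 3: U2 = 928; threaded value p + q = 929; r = 14334; 14334 = 2 * 3 * 2389; sigma = (1 + 2) * (1 + 3) * (1 + 2389) = 3 * 4 * 2390 = 28680; answer 28680

28680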